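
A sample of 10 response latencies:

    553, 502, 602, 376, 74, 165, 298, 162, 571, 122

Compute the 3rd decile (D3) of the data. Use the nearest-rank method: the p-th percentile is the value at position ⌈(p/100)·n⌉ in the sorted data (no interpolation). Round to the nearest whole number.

Sorted: 74, 122, 162, 165, 298, 376, 502, 553, 571, 602.
n = 10.
Position = ⌈30/100 · 10⌉ = ⌈3⌉ = 3.
The value at rank 3 is 162.

162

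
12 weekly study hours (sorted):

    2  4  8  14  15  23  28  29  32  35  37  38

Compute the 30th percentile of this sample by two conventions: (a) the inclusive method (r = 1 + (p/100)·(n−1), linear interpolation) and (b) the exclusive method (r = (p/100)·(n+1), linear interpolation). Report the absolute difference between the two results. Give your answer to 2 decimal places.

n = 12.
(a) r = 4.3; between ranks 4 (14) and 5 (15): 14.3.
(b) r = 3.9; between ranks 3 (8) and 4 (14): 13.4.
|14.3 − 13.4| = 0.9.

0.90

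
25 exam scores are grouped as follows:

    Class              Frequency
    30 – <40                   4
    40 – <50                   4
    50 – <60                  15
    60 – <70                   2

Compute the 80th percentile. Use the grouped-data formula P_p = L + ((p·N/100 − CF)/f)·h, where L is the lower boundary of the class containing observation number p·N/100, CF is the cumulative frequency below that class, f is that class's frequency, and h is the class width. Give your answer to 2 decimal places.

58.00

N = 25; target position k = 80/100 · 25 = 20.
Cumulative frequencies: 4, 8, 23, 25.
Observation 20 falls in the class 50 – <60.
L = 50, CF = 8, f = 15, h = 10.
P80 = 50 + ((20 − 8)/15)·10 = 50 + 8 = 58.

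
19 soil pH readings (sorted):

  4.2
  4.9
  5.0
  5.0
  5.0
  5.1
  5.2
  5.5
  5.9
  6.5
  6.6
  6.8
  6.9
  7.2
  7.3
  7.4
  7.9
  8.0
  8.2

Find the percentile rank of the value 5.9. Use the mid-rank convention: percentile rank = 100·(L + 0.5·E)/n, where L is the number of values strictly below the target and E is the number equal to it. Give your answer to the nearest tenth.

Count below 5.9: L = 8; count equal: E = 1; n = 19.
Percentile rank = 100·(8 + 0.5·1)/19 = 100·8.5/19 = 44.74.

44.7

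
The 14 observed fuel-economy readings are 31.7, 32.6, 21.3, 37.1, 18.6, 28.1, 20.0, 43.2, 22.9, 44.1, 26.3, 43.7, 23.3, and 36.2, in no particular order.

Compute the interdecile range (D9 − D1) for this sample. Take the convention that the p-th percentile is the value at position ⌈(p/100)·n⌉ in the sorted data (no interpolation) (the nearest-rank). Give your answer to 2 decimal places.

Sorted: 18.6, 20.0, 21.3, 22.9, 23.3, 26.3, 28.1, 31.7, 32.6, 36.2, 37.1, 43.2, 43.7, 44.1.
n = 14.
P10: rank ⌈10/100·14⌉ = 2 → 20.
P90: rank ⌈90/100·14⌉ = 13 → 43.7.
Difference: 43.7 − 20 = 23.7.

23.70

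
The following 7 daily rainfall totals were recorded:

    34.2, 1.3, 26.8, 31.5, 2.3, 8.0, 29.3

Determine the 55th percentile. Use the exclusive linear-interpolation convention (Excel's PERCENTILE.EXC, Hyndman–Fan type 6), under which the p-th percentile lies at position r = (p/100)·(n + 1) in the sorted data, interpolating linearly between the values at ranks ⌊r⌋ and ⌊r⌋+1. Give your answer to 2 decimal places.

Sorted: 1.3, 2.3, 8.0, 26.8, 29.3, 31.5, 34.2.
n = 7.
r = (55/100)·(7 + 1) = 4.4.
Rank 4 is 26.8 and rank 5 is 29.3.
Interpolate: 26.8 + 0.4·(29.3 − 26.8) = 26.8 + 0.4·2.5 = 27.8.

27.80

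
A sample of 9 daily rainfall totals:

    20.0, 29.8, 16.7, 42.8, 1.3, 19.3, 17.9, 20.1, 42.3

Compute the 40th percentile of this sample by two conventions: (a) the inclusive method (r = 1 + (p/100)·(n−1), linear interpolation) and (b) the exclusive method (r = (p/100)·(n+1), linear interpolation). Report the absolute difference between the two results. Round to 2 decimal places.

0.14

Sorted: 1.3, 16.7, 17.9, 19.3, 20.0, 20.1, 29.8, 42.3, 42.8.
n = 9.
(a) r = 4.2; between ranks 4 (19.3) and 5 (20.0): 19.44.
(b) r = 4 → value at rank 4 = 19.3.
|19.44 − 19.3| = 0.14.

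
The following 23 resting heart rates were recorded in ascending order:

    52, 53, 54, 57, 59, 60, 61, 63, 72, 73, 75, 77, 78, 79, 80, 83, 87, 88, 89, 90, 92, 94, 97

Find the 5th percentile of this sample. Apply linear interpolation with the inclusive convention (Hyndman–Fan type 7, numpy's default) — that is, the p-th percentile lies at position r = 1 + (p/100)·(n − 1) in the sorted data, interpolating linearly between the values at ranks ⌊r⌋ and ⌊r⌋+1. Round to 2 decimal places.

53.10

n = 23.
r = 1 + (5/100)·(23 − 1) = 1 + 1.1 = 2.1.
Rank 2 is 53 and rank 3 is 54.
Interpolate: 53 + 0.1·(54 − 53) = 53 + 0.1·1 = 53.1.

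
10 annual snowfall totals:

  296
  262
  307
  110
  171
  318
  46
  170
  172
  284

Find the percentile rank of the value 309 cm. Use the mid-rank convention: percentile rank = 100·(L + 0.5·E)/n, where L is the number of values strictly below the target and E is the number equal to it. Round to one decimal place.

90.0

Sorted: 46, 110, 170, 171, 172, 262, 284, 296, 307, 318.
Count below 309: L = 9; count equal: E = 0; n = 10.
Percentile rank = 100·(9 + 0.5·0)/10 = 100·9/10 = 90.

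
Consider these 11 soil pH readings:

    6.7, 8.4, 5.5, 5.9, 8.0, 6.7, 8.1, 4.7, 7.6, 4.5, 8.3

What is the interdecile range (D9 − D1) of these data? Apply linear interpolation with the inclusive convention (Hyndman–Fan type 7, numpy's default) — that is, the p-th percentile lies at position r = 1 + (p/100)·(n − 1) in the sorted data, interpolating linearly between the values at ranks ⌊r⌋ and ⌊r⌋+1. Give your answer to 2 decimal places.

Sorted: 4.5, 4.7, 5.5, 5.9, 6.7, 6.7, 7.6, 8.0, 8.1, 8.3, 8.4.
n = 11.
P10: r = 2 (integer) → 4.7.
P90: r = 10 (integer) → 8.3.
Difference: 8.3 − 4.7 = 3.6.

3.60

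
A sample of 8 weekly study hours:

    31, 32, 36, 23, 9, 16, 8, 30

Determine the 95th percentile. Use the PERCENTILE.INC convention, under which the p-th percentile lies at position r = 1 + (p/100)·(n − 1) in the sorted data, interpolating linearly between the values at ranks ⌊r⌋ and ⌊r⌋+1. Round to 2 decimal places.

Sorted: 8, 9, 16, 23, 30, 31, 32, 36.
n = 8.
r = 1 + (95/100)·(8 − 1) = 1 + 6.65 = 7.65.
Rank 7 is 32 and rank 8 is 36.
Interpolate: 32 + 0.65·(36 − 32) = 32 + 0.65·4 = 34.6.

34.60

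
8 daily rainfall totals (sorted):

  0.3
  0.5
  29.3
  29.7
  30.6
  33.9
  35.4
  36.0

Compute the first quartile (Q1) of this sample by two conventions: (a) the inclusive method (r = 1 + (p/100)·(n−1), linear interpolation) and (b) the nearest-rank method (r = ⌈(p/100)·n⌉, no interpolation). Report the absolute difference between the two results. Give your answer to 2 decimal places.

n = 8.
(a) r = 2.75; between ranks 2 (0.5) and 3 (29.3): 22.1.
(b) the nearest-rank method: rank 2 → 0.5.
|22.1 − 0.5| = 21.6.

21.60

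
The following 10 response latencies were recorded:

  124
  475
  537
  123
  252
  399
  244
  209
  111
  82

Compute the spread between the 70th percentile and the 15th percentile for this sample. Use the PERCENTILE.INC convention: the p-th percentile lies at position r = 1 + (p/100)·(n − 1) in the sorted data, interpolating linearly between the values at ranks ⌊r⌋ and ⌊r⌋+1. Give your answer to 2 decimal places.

Sorted: 82, 111, 123, 124, 209, 244, 252, 399, 475, 537.
n = 10.
P15: r = 2.35; ranks 2–3 are 111, 123; interpolating gives 115.2.
P70: r = 7.3; ranks 7–8 are 252, 399; interpolating gives 296.1.
Difference: 296.1 − 115.2 = 180.9.

180.90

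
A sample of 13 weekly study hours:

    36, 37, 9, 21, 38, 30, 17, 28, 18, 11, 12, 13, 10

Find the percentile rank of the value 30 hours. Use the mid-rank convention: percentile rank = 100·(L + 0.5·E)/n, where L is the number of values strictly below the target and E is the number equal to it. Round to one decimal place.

73.1

Sorted: 9, 10, 11, 12, 13, 17, 18, 21, 28, 30, 36, 37, 38.
Count below 30: L = 9; count equal: E = 1; n = 13.
Percentile rank = 100·(9 + 0.5·1)/13 = 100·9.5/13 = 73.08.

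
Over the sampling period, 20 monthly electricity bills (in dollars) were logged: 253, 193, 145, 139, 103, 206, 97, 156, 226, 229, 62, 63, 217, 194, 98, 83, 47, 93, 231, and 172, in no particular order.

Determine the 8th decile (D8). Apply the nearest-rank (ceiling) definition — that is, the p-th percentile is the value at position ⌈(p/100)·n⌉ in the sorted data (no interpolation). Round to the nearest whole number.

Sorted: 47, 62, 63, 83, 93, 97, 98, 103, 139, 145, 156, 172, 193, 194, 206, 217, 226, 229, 231, 253.
n = 20.
Position = ⌈80/100 · 20⌉ = ⌈16⌉ = 16.
The value at rank 16 is 217.

217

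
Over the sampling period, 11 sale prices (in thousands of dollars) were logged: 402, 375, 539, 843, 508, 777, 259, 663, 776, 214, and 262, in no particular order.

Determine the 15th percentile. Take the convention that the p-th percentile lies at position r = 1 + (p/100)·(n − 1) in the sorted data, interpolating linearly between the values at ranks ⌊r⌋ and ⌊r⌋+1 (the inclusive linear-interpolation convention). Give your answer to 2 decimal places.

Sorted: 214, 259, 262, 375, 402, 508, 539, 663, 776, 777, 843.
n = 11.
r = 1 + (15/100)·(11 − 1) = 1 + 1.5 = 2.5.
Rank 2 is 259 and rank 3 is 262.
Interpolate: 259 + 0.5·(262 − 259) = 259 + 0.5·3 = 260.5.

260.50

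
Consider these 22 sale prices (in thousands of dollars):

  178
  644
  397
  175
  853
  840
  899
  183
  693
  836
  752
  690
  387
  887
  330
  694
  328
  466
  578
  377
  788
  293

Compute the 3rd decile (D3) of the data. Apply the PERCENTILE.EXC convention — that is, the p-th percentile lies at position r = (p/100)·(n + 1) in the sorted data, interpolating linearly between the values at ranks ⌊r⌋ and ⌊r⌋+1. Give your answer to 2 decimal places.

372.30

Sorted: 175, 178, 183, 293, 328, 330, 377, 387, 397, 466, 578, 644, 690, 693, 694, 752, 788, 836, 840, 853, 887, 899.
n = 22.
r = (30/100)·(22 + 1) = 6.9.
Rank 6 is 330 and rank 7 is 377.
Interpolate: 330 + 0.9·(377 − 330) = 330 + 0.9·47 = 372.3.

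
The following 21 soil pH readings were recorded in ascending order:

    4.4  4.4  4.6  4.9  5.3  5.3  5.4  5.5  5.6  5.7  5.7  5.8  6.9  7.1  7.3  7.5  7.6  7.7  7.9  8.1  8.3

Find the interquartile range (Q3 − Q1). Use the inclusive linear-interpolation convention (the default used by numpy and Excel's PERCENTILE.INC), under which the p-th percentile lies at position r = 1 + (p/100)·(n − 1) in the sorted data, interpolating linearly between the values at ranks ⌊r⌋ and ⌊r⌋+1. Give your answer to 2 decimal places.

2.20

n = 21.
P25: r = 6 (integer) → 5.3.
P75: r = 16 (integer) → 7.5.
Difference: 7.5 − 5.3 = 2.2.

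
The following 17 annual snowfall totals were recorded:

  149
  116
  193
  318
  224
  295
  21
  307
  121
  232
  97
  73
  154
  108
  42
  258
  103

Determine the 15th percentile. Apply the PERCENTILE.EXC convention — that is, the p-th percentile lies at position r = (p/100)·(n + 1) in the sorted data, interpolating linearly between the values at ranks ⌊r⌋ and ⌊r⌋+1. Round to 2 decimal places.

Sorted: 21, 42, 73, 97, 103, 108, 116, 121, 149, 154, 193, 224, 232, 258, 295, 307, 318.
n = 17.
r = (15/100)·(17 + 1) = 2.7.
Rank 2 is 42 and rank 3 is 73.
Interpolate: 42 + 0.7·(73 − 42) = 42 + 0.7·31 = 63.7.

63.70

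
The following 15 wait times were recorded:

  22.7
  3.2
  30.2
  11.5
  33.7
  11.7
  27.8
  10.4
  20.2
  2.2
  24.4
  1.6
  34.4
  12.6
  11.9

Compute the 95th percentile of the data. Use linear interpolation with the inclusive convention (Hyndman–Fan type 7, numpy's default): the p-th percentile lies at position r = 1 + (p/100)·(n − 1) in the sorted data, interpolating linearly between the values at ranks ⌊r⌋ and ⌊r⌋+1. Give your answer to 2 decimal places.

33.91

Sorted: 1.6, 2.2, 3.2, 10.4, 11.5, 11.7, 11.9, 12.6, 20.2, 22.7, 24.4, 27.8, 30.2, 33.7, 34.4.
n = 15.
r = 1 + (95/100)·(15 − 1) = 1 + 13.3 = 14.3.
Rank 14 is 33.7 and rank 15 is 34.4.
Interpolate: 33.7 + 0.3·(34.4 − 33.7) = 33.7 + 0.3·0.7 = 33.91.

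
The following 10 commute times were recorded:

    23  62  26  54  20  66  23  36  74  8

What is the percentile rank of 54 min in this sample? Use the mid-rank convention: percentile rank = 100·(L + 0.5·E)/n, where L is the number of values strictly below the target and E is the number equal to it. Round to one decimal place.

65.0

Sorted: 8, 20, 23, 23, 26, 36, 54, 62, 66, 74.
Count below 54: L = 6; count equal: E = 1; n = 10.
Percentile rank = 100·(6 + 0.5·1)/10 = 100·6.5/10 = 65.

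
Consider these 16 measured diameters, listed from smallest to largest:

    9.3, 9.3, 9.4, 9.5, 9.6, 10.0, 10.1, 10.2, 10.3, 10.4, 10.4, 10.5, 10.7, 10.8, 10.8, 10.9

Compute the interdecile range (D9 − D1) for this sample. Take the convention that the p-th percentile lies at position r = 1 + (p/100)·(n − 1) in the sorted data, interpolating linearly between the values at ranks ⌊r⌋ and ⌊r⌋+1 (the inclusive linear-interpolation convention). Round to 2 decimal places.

1.45

n = 16.
P10: r = 2.5; ranks 2–3 are 9.3, 9.4; interpolating gives 9.35.
P90: r = 14.5; ranks 14–15 are 10.8, 10.8; interpolating gives 10.8.
Difference: 10.8 − 9.35 = 1.45.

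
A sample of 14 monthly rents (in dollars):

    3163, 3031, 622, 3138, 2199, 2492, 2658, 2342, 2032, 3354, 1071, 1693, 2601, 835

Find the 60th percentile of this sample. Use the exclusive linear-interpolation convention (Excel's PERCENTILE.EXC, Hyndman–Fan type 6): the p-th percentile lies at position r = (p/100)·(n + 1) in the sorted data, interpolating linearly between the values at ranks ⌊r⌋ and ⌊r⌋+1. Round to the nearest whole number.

Sorted: 622, 835, 1071, 1693, 2032, 2199, 2342, 2492, 2601, 2658, 3031, 3138, 3163, 3354.
n = 14.
r = (60/100)·(14 + 1) = 9.
r is an integer, so P60 is the value at rank 9: 2601.

2601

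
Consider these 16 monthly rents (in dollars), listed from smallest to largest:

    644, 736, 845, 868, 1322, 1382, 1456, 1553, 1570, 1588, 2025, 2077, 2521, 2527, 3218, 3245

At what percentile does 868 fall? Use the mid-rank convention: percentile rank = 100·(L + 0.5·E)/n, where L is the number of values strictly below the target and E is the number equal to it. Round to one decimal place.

Count below 868: L = 3; count equal: E = 1; n = 16.
Percentile rank = 100·(3 + 0.5·1)/16 = 100·3.5/16 = 21.88.

21.9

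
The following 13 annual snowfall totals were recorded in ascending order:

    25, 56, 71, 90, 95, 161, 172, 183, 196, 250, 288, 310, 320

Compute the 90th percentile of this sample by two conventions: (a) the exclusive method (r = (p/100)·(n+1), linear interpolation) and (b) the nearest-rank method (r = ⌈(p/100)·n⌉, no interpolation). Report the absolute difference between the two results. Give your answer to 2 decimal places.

n = 13.
(a) r = 12.6; between ranks 12 (310) and 13 (320): 316.
(b) the nearest-rank method: rank 12 → 310.
|316 − 310| = 6.

6.00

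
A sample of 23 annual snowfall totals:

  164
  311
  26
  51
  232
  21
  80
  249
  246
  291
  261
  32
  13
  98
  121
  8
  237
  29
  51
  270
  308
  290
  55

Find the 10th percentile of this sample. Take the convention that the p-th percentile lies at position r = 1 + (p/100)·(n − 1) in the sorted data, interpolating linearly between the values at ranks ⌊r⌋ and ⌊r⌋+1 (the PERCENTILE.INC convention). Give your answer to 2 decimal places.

Sorted: 8, 13, 21, 26, 29, 32, 51, 51, 55, 80, 98, 121, 164, 232, 237, 246, 249, 261, 270, 290, 291, 308, 311.
n = 23.
r = 1 + (10/100)·(23 − 1) = 1 + 2.2 = 3.2.
Rank 3 is 21 and rank 4 is 26.
Interpolate: 21 + 0.2·(26 − 21) = 21 + 0.2·5 = 22.

22.00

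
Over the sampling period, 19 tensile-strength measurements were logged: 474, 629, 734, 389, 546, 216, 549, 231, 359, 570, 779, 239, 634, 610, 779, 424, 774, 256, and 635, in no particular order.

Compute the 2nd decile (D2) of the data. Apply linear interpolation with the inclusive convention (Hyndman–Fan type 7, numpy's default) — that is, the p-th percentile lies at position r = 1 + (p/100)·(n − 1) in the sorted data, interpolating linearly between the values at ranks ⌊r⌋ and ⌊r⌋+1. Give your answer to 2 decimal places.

317.80

Sorted: 216, 231, 239, 256, 359, 389, 424, 474, 546, 549, 570, 610, 629, 634, 635, 734, 774, 779, 779.
n = 19.
r = 1 + (20/100)·(19 − 1) = 1 + 3.6 = 4.6.
Rank 4 is 256 and rank 5 is 359.
Interpolate: 256 + 0.6·(359 − 256) = 256 + 0.6·103 = 317.8.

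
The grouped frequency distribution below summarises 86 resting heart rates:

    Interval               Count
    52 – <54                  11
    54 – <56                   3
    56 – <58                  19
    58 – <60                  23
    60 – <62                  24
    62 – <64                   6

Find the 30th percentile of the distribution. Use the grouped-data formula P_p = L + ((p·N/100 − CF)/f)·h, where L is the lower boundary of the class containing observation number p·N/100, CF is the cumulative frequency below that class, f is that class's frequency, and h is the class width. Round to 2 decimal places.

57.24

N = 86; target position k = 30/100 · 86 = 25.8.
Cumulative frequencies: 11, 14, 33, 56, 80, 86.
Observation 25.8 falls in the class 56 – <58.
L = 56, CF = 14, f = 19, h = 2.
P30 = 56 + ((25.8 − 14)/19)·2 = 56 + 1.24211 = 57.2421.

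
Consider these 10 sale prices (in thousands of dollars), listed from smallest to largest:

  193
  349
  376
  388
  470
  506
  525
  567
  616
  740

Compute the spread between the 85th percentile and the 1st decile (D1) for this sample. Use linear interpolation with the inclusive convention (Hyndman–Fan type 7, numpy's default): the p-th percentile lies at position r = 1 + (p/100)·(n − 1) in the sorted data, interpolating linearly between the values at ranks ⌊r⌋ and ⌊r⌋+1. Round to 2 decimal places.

265.45

n = 10.
P10: r = 1.9; ranks 1–2 are 193, 349; interpolating gives 333.4.
P85: r = 8.65; ranks 8–9 are 567, 616; interpolating gives 598.85.
Difference: 598.85 − 333.4 = 265.45.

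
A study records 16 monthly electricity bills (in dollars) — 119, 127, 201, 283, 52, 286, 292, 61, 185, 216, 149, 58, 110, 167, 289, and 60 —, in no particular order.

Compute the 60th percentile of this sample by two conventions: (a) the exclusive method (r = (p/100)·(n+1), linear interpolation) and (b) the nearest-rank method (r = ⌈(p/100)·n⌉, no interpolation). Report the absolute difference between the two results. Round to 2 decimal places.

Sorted: 52, 58, 60, 61, 110, 119, 127, 149, 167, 185, 201, 216, 283, 286, 289, 292.
n = 16.
(a) r = 10.2; between ranks 10 (185) and 11 (201): 188.2.
(b) the nearest-rank method: rank 10 → 185.
|188.2 − 185| = 3.2.

3.20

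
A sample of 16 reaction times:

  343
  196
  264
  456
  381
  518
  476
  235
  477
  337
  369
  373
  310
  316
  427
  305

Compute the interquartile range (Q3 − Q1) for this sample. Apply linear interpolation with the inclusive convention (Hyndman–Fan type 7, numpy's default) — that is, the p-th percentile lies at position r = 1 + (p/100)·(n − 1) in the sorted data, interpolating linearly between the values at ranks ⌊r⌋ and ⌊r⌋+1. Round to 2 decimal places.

Sorted: 196, 235, 264, 305, 310, 316, 337, 343, 369, 373, 381, 427, 456, 476, 477, 518.
n = 16.
P25: r = 4.75; ranks 4–5 are 305, 310; interpolating gives 308.75.
P75: r = 12.25; ranks 12–13 are 427, 456; interpolating gives 434.25.
Difference: 434.25 − 308.75 = 125.5.

125.50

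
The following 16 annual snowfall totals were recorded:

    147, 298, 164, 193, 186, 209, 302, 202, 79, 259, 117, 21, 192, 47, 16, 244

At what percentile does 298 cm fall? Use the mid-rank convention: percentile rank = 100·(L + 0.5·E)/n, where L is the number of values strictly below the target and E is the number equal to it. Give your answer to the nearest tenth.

Sorted: 16, 21, 47, 79, 117, 147, 164, 186, 192, 193, 202, 209, 244, 259, 298, 302.
Count below 298: L = 14; count equal: E = 1; n = 16.
Percentile rank = 100·(14 + 0.5·1)/16 = 100·14.5/16 = 90.62.

90.6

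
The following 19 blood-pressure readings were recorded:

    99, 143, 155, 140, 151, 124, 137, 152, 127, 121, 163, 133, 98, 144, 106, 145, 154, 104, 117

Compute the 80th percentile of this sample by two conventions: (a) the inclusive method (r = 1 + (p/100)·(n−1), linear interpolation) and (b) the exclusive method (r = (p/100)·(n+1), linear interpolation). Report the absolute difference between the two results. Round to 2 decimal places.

Sorted: 98, 99, 104, 106, 117, 121, 124, 127, 133, 137, 140, 143, 144, 145, 151, 152, 154, 155, 163.
n = 19.
(a) r = 15.4; between ranks 15 (151) and 16 (152): 151.4.
(b) r = 16 → value at rank 16 = 152.
|151.4 − 152| = 0.6.

0.60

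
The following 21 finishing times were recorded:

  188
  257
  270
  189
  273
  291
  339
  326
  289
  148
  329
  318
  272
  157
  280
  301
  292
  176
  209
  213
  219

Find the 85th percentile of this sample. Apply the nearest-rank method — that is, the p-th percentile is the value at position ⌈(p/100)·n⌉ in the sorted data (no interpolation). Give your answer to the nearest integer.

318

Sorted: 148, 157, 176, 188, 189, 209, 213, 219, 257, 270, 272, 273, 280, 289, 291, 292, 301, 318, 326, 329, 339.
n = 21.
Position = ⌈85/100 · 21⌉ = ⌈17.85⌉ = 18.
The value at rank 18 is 318.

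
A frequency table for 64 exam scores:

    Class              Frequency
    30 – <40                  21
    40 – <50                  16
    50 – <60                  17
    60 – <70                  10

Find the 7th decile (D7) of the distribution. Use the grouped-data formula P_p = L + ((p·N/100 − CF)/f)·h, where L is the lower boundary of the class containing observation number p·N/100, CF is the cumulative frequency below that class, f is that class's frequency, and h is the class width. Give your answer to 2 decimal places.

54.59

N = 64; target position k = 70/100 · 64 = 44.8.
Cumulative frequencies: 21, 37, 54, 64.
Observation 44.8 falls in the class 50 – <60.
L = 50, CF = 37, f = 17, h = 10.
P70 = 50 + ((44.8 − 37)/17)·10 = 50 + 4.58824 = 54.5882.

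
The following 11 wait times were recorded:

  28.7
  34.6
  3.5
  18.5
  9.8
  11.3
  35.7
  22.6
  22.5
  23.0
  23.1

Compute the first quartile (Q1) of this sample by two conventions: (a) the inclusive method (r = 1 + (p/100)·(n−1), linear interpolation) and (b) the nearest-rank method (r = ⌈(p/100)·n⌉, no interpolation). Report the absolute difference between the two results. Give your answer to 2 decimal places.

3.60

Sorted: 3.5, 9.8, 11.3, 18.5, 22.5, 22.6, 23.0, 23.1, 28.7, 34.6, 35.7.
n = 11.
(a) r = 3.5; between ranks 3 (11.3) and 4 (18.5): 14.9.
(b) the nearest-rank method: rank 3 → 11.3.
|14.9 − 11.3| = 3.6.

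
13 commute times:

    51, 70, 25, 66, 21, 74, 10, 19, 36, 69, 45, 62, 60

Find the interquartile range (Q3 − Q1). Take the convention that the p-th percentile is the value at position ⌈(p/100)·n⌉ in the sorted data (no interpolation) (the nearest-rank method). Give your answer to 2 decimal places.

41.00

Sorted: 10, 19, 21, 25, 36, 45, 51, 60, 62, 66, 69, 70, 74.
n = 13.
P25: rank ⌈25/100·13⌉ = 4 → 25.
P75: rank ⌈75/100·13⌉ = 10 → 66.
Difference: 66 − 25 = 41.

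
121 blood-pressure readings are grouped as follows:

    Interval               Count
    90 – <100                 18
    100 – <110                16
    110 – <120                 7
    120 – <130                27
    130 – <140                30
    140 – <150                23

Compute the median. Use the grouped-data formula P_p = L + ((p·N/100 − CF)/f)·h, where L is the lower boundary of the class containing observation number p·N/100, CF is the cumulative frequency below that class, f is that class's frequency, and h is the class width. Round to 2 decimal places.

127.22

N = 121; target position k = 50/100 · 121 = 60.5.
Cumulative frequencies: 18, 34, 41, 68, 98, 121.
Observation 60.5 falls in the class 120 – <130.
L = 120, CF = 41, f = 27, h = 10.
P50 = 120 + ((60.5 − 41)/27)·10 = 120 + 7.22222 = 127.222.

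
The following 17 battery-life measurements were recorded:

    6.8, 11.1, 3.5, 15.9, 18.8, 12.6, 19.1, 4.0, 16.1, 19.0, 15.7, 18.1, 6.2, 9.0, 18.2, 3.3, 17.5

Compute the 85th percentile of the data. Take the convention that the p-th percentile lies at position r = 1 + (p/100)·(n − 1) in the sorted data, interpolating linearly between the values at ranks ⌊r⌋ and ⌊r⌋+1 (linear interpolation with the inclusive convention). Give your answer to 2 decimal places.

18.56

Sorted: 3.3, 3.5, 4.0, 6.2, 6.8, 9.0, 11.1, 12.6, 15.7, 15.9, 16.1, 17.5, 18.1, 18.2, 18.8, 19.0, 19.1.
n = 17.
r = 1 + (85/100)·(17 − 1) = 1 + 13.6 = 14.6.
Rank 14 is 18.2 and rank 15 is 18.8.
Interpolate: 18.2 + 0.6·(18.8 − 18.2) = 18.2 + 0.6·0.6 = 18.56.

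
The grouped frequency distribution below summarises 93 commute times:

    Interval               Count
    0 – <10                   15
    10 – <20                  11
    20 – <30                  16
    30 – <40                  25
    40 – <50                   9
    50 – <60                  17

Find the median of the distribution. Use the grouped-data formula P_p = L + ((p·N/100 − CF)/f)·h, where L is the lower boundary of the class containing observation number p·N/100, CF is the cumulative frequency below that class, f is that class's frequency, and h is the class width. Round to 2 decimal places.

31.80

N = 93; target position k = 50/100 · 93 = 46.5.
Cumulative frequencies: 15, 26, 42, 67, 76, 93.
Observation 46.5 falls in the class 30 – <40.
L = 30, CF = 42, f = 25, h = 10.
P50 = 30 + ((46.5 − 42)/25)·10 = 30 + 1.8 = 31.8.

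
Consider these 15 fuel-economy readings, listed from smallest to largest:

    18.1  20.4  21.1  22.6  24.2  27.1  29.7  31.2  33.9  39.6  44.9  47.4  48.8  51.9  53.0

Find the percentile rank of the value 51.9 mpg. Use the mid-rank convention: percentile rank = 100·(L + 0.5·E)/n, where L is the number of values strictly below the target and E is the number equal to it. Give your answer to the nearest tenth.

Count below 51.9: L = 13; count equal: E = 1; n = 15.
Percentile rank = 100·(13 + 0.5·1)/15 = 100·13.5/15 = 90.

90.0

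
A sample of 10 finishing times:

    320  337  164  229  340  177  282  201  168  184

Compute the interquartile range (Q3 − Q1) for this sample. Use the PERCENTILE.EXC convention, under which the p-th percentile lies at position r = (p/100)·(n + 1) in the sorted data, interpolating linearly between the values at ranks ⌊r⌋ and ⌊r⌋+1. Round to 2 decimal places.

149.50

Sorted: 164, 168, 177, 184, 201, 229, 282, 320, 337, 340.
n = 10.
P25: r = 2.75; ranks 2–3 are 168, 177; interpolating gives 174.75.
P75: r = 8.25; ranks 8–9 are 320, 337; interpolating gives 324.25.
Difference: 324.25 − 174.75 = 149.5.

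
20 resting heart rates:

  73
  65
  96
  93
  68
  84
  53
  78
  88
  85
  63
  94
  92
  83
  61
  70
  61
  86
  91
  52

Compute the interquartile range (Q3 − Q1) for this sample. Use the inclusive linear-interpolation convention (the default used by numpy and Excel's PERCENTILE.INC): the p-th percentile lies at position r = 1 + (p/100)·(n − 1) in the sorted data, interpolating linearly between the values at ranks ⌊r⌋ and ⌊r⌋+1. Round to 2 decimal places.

Sorted: 52, 53, 61, 61, 63, 65, 68, 70, 73, 78, 83, 84, 85, 86, 88, 91, 92, 93, 94, 96.
n = 20.
P25: r = 5.75; ranks 5–6 are 63, 65; interpolating gives 64.5.
P75: r = 15.25; ranks 15–16 are 88, 91; interpolating gives 88.75.
Difference: 88.75 − 64.5 = 24.25.

24.25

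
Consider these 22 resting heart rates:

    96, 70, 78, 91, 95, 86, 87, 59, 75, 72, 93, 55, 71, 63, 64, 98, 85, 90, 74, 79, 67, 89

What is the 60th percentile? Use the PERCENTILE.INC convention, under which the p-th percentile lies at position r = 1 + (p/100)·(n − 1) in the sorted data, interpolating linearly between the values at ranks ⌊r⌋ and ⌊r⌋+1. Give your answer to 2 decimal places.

Sorted: 55, 59, 63, 64, 67, 70, 71, 72, 74, 75, 78, 79, 85, 86, 87, 89, 90, 91, 93, 95, 96, 98.
n = 22.
r = 1 + (60/100)·(22 − 1) = 1 + 12.6 = 13.6.
Rank 13 is 85 and rank 14 is 86.
Interpolate: 85 + 0.6·(86 − 85) = 85 + 0.6·1 = 85.6.

85.60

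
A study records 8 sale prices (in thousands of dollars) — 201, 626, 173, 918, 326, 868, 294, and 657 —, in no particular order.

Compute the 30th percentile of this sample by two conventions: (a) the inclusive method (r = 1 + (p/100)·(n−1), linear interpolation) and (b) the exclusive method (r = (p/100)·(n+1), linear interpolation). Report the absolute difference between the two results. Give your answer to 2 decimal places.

31.10

Sorted: 173, 201, 294, 326, 626, 657, 868, 918.
n = 8.
(a) r = 3.1; between ranks 3 (294) and 4 (326): 297.2.
(b) r = 2.7; between ranks 2 (201) and 3 (294): 266.1.
|297.2 − 266.1| = 31.1.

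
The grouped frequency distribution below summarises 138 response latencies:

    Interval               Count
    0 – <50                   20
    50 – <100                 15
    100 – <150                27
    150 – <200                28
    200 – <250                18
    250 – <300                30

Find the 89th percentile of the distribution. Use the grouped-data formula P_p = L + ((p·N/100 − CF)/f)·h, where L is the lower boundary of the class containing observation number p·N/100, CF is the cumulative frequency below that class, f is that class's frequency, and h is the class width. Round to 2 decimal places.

274.70

N = 138; target position k = 89/100 · 138 = 122.82.
Cumulative frequencies: 20, 35, 62, 90, 108, 138.
Observation 122.82 falls in the class 250 – <300.
L = 250, CF = 108, f = 30, h = 50.
P89 = 250 + ((122.82 − 108)/30)·50 = 250 + 24.7 = 274.7.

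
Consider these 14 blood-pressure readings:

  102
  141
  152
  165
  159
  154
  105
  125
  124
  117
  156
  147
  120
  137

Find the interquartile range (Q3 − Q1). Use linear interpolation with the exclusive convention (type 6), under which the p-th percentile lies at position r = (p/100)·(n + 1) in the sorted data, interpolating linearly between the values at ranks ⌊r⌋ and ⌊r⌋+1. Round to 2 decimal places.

35.25

Sorted: 102, 105, 117, 120, 124, 125, 137, 141, 147, 152, 154, 156, 159, 165.
n = 14.
P25: r = 3.75; ranks 3–4 are 117, 120; interpolating gives 119.25.
P75: r = 11.25; ranks 11–12 are 154, 156; interpolating gives 154.5.
Difference: 154.5 − 119.25 = 35.25.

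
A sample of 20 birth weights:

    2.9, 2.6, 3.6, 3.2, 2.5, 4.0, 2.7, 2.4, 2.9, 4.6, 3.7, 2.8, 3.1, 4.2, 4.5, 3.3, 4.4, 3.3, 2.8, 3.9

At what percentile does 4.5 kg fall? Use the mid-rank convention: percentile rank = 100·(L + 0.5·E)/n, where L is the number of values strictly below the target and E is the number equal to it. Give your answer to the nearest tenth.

Sorted: 2.4, 2.5, 2.6, 2.7, 2.8, 2.8, 2.9, 2.9, 3.1, 3.2, 3.3, 3.3, 3.6, 3.7, 3.9, 4.0, 4.2, 4.4, 4.5, 4.6.
Count below 4.5: L = 18; count equal: E = 1; n = 20.
Percentile rank = 100·(18 + 0.5·1)/20 = 100·18.5/20 = 92.5.

92.5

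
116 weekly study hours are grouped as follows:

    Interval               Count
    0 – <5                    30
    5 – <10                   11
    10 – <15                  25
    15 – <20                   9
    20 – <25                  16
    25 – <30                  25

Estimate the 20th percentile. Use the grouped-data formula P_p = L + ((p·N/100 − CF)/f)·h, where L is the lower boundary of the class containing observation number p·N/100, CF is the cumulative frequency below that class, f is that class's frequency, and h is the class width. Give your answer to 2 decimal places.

N = 116; target position k = 20/100 · 116 = 23.2.
Cumulative frequencies: 30, 41, 66, 75, 91, 116.
Observation 23.2 falls in the class 0 – <5.
L = 0, CF = 0, f = 30, h = 5.
P20 = 0 + ((23.2 − 0)/30)·5 = 0 + 3.86667 = 3.86667.

3.87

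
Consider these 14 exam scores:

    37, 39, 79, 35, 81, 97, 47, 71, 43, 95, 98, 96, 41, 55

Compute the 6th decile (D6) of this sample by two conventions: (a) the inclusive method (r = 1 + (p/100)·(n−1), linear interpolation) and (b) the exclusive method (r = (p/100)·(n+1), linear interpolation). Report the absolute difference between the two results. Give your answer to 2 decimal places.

1.60

Sorted: 35, 37, 39, 41, 43, 47, 55, 71, 79, 81, 95, 96, 97, 98.
n = 14.
(a) r = 8.8; between ranks 8 (71) and 9 (79): 77.4.
(b) r = 9 → value at rank 9 = 79.
|77.4 − 79| = 1.6.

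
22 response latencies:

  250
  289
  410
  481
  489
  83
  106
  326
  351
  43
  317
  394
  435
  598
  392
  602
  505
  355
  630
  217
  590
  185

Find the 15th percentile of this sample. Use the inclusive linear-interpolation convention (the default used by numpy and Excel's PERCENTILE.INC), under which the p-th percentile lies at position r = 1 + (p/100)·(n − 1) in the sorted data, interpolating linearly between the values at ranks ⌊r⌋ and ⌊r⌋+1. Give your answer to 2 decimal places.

189.80

Sorted: 43, 83, 106, 185, 217, 250, 289, 317, 326, 351, 355, 392, 394, 410, 435, 481, 489, 505, 590, 598, 602, 630.
n = 22.
r = 1 + (15/100)·(22 − 1) = 1 + 3.15 = 4.15.
Rank 4 is 185 and rank 5 is 217.
Interpolate: 185 + 0.15·(217 − 185) = 185 + 0.15·32 = 189.8.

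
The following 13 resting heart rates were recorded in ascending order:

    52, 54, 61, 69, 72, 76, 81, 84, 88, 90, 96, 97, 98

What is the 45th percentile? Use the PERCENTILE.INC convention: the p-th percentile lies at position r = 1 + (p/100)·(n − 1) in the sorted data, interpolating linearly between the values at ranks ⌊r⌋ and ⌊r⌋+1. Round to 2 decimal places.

n = 13.
r = 1 + (45/100)·(13 − 1) = 1 + 5.4 = 6.4.
Rank 6 is 76 and rank 7 is 81.
Interpolate: 76 + 0.4·(81 − 76) = 76 + 0.4·5 = 78.

78.00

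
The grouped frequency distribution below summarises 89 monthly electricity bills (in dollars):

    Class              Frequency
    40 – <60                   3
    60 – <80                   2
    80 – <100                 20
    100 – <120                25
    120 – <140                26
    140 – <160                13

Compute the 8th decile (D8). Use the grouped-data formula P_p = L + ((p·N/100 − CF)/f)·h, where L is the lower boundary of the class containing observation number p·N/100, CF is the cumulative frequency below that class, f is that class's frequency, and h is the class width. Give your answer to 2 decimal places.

136.31

N = 89; target position k = 80/100 · 89 = 71.2.
Cumulative frequencies: 3, 5, 25, 50, 76, 89.
Observation 71.2 falls in the class 120 – <140.
L = 120, CF = 50, f = 26, h = 20.
P80 = 120 + ((71.2 − 50)/26)·20 = 120 + 16.3077 = 136.308.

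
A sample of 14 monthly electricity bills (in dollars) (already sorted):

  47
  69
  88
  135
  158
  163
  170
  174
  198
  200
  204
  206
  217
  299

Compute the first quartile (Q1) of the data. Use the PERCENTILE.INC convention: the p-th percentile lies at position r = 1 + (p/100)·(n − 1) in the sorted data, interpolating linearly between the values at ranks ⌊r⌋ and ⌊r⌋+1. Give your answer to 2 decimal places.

n = 14.
r = 1 + (25/100)·(14 − 1) = 1 + 3.25 = 4.25.
Rank 4 is 135 and rank 5 is 158.
Interpolate: 135 + 0.25·(158 − 135) = 135 + 0.25·23 = 140.75.

140.75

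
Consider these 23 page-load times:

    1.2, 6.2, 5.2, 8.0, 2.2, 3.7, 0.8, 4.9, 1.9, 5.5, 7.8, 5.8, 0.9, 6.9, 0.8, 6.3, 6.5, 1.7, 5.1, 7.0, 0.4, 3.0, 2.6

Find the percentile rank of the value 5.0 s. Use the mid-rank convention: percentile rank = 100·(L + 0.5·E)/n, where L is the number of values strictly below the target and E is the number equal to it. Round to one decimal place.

52.2

Sorted: 0.4, 0.8, 0.8, 0.9, 1.2, 1.7, 1.9, 2.2, 2.6, 3.0, 3.7, 4.9, 5.1, 5.2, 5.5, 5.8, 6.2, 6.3, 6.5, 6.9, 7.0, 7.8, 8.0.
Count below 5.0: L = 12; count equal: E = 0; n = 23.
Percentile rank = 100·(12 + 0.5·0)/23 = 100·12/23 = 52.17.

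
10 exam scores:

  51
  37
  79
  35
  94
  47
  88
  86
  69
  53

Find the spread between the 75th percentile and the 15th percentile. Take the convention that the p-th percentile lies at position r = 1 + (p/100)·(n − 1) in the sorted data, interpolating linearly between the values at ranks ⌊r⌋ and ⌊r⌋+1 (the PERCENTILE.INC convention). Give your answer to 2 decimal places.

43.75

Sorted: 35, 37, 47, 51, 53, 69, 79, 86, 88, 94.
n = 10.
P15: r = 2.35; ranks 2–3 are 37, 47; interpolating gives 40.5.
P75: r = 7.75; ranks 7–8 are 79, 86; interpolating gives 84.25.
Difference: 84.25 − 40.5 = 43.75.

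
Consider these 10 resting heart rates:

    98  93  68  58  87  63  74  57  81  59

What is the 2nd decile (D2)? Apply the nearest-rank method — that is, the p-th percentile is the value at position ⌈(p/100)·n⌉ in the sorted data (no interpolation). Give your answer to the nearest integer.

58

Sorted: 57, 58, 59, 63, 68, 74, 81, 87, 93, 98.
n = 10.
Position = ⌈20/100 · 10⌉ = ⌈2⌉ = 2.
The value at rank 2 is 58.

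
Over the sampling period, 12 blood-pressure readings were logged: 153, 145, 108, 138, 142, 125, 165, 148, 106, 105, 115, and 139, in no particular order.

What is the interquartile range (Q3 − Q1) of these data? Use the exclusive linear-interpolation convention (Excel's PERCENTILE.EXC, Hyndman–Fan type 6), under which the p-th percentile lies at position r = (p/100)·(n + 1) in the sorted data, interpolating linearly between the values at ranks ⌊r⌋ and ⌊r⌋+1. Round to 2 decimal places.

Sorted: 105, 106, 108, 115, 125, 138, 139, 142, 145, 148, 153, 165.
n = 12.
P25: r = 3.25; ranks 3–4 are 108, 115; interpolating gives 109.75.
P75: r = 9.75; ranks 9–10 are 145, 148; interpolating gives 147.25.
Difference: 147.25 − 109.75 = 37.5.

37.50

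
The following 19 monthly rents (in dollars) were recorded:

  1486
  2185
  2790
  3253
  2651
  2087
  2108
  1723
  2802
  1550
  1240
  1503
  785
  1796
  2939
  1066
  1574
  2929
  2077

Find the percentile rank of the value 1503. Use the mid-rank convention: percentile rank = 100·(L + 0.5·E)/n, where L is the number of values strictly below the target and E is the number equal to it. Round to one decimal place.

23.7

Sorted: 785, 1066, 1240, 1486, 1503, 1550, 1574, 1723, 1796, 2077, 2087, 2108, 2185, 2651, 2790, 2802, 2929, 2939, 3253.
Count below 1503: L = 4; count equal: E = 1; n = 19.
Percentile rank = 100·(4 + 0.5·1)/19 = 100·4.5/19 = 23.68.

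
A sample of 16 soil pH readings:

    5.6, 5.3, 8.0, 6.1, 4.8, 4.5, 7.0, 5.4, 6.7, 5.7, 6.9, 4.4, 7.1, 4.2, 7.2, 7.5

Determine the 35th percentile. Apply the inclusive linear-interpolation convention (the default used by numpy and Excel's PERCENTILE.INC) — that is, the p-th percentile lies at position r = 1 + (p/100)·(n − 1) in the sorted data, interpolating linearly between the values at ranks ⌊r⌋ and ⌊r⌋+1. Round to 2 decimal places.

Sorted: 4.2, 4.4, 4.5, 4.8, 5.3, 5.4, 5.6, 5.7, 6.1, 6.7, 6.9, 7.0, 7.1, 7.2, 7.5, 8.0.
n = 16.
r = 1 + (35/100)·(16 − 1) = 1 + 5.25 = 6.25.
Rank 6 is 5.4 and rank 7 is 5.6.
Interpolate: 5.4 + 0.25·(5.6 − 5.4) = 5.4 + 0.25·0.2 = 5.45.

5.45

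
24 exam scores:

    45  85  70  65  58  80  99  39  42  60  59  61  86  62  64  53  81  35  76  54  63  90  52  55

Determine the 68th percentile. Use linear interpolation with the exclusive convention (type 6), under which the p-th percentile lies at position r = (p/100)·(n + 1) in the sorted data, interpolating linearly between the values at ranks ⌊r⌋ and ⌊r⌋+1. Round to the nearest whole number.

70

Sorted: 35, 39, 42, 45, 52, 53, 54, 55, 58, 59, 60, 61, 62, 63, 64, 65, 70, 76, 80, 81, 85, 86, 90, 99.
n = 24.
r = (68/100)·(24 + 1) = 17.
r is an integer, so P68 is the value at rank 17: 70.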